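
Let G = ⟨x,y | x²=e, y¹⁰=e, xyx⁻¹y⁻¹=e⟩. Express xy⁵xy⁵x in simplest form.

Multiply left to right, reducing at each step:
  x · y⁵ = xy⁵
  (xy⁵) · x = y⁵
  (y⁵) · y⁵ = e
  e · x = x

Answer: x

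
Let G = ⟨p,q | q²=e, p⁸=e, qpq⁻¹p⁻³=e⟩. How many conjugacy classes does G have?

The conjugacy classes (representative and size) are:
  [e] (size 1), [p³] (size 2), [p²] (size 2), [p⁴] (size 1), [p⁵] (size 2), [p⁴q] (size 4), [pq] (size 4).
Class equation: 1 + 2 + 2 + 1 + 2 + 4 + 4 = 16 = |G|. So G has 7 conjugacy classes.

Answer: 7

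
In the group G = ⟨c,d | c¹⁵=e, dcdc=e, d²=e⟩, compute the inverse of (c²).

The order of (c²) is 15 (smallest k with (c²)ᵏ = e), so (c²)⁻¹ = (c²)¹⁴ = c¹³.
Check: (c²) · (c¹³) → (c²) · c¹³ = e, giving e as required.

Answer: c¹³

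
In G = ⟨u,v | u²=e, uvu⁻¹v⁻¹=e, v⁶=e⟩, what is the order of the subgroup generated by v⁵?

|⟨v⁵⟩| equals the order of v⁵. Compute successive powers until reaching e:
  (v⁵)¹ = v⁵, (v⁵)² = v⁴, (v⁵)³ = v³, (v⁵)⁴ = v², (v⁵)⁵ = v, (v⁵)⁶ = e.
The smallest positive k with (v⁵)ᵏ = e is 6, so |⟨v⁵⟩| = 6.

Answer: 6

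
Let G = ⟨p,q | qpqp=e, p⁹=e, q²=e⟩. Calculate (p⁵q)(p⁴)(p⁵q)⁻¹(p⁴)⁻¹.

[(p⁵q), (p⁴)] = (p⁵q)·(p⁴)·(p⁵q)⁻¹·(p⁴)⁻¹.
  (p⁵q) · (p⁴) = pq
  (pq) · (p⁵q) = p⁵
  (p⁵) · (p⁵) = p

Answer: p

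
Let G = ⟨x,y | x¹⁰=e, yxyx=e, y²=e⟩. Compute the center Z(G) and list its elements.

An element z ∈ Z(G) iff z commutes with every generator.
For example x⁵ is central: (x⁵)·x = x⁶ = x·(x⁵); (x⁵)·y = x⁵y = y·(x⁵).
Whereas x ∉ Z(G) since x·y = xy ≠ x⁹y = y·x.
Checking each of the 20 elements this way gives Z(G) = {e, x⁵}, of order 2.

Answer: {e, x⁵}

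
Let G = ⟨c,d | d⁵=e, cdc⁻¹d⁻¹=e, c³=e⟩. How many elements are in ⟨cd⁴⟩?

|⟨cd⁴⟩| equals the order of cd⁴. Compute successive powers until reaching e:
  (cd⁴)¹ = cd⁴, (cd⁴)² = c²d³, (cd⁴)³ = d², (cd⁴)⁴ = cd, (cd⁴)⁵ = c², (cd⁴)⁶ = d⁴, (cd⁴)⁷ = cd³, (cd⁴)⁸ = c²d², (cd⁴)⁹ = d, (cd⁴)¹⁰ = c, (cd⁴)¹¹ = c²d⁴, (cd⁴)¹² = d³, (cd⁴)¹³ = cd², (cd⁴)¹⁴ = c²d, (cd⁴)¹⁵ = e.
The smallest positive k with (cd⁴)ᵏ = e is 15, so |⟨cd⁴⟩| = 15.

Answer: 15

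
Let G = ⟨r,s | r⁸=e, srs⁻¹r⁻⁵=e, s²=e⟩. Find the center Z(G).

An element z ∈ Z(G) iff z commutes with every generator.
For example r² is central: (r²)·r = r³ = r·(r²); (r²)·s = r²s = s·(r²).
Whereas r ∉ Z(G) since r·s = rs ≠ r⁵s = s·r.
Checking each of the 16 elements this way gives Z(G) = {e, r², r⁴, r⁶}, of order 4.

Answer: {e, r², r⁴, r⁶}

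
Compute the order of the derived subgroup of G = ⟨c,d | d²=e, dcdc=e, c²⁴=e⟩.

G' = [G, G] is generated by all commutators. The generator-pair commutators are: [c, d] = c².
The subgroup they normally generate is {e, c², c⁴, c⁶, c⁸, c¹⁰, c¹², c¹⁴, c¹⁶, c¹⁸, c²⁰, c²²}, of order 12.
Check: |G/G'| = 48/12 = 4 is the order of the abelianisation.

Answer: 12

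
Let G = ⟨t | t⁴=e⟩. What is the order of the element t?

Compute successive powers until reaching e:
  t¹ = t, t² = t², t³ = t³, t⁴ = e.
The smallest positive k with tᵏ = e is 4.

Answer: 4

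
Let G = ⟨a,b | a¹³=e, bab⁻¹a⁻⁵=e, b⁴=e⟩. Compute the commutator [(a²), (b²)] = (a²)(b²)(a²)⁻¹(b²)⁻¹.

[(a²), (b²)] = (a²)·(b²)·(a²)⁻¹·(b²)⁻¹.
  (a²) · (b²) = a²b²
  (a²b²) · (a¹¹) = a⁴b²
  (a⁴b²) · (b²) = a⁴

Answer: a⁴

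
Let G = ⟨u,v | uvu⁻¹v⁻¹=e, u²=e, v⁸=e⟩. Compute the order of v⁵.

Compute successive powers until reaching e:
  (v⁵)¹ = v⁵, (v⁵)² = v², (v⁵)³ = v⁷, (v⁵)⁴ = v⁴, (v⁵)⁵ = v, (v⁵)⁶ = v⁶, (v⁵)⁷ = v³, (v⁵)⁸ = e.
The smallest positive k with (v⁵)ᵏ = e is 8.

Answer: 8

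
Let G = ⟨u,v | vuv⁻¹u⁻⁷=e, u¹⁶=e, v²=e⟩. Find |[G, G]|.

G' = [G, G] is generated by all commutators. The generator-pair commutators are: [u, v] = u¹⁰.
The subgroup they normally generate is {e, u², u⁴, u⁶, u⁸, u¹⁰, u¹², u¹⁴}, of order 8.
Check: |G/G'| = 32/8 = 4 is the order of the abelianisation.

Answer: 8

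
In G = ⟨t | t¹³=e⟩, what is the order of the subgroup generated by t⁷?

|⟨t⁷⟩| equals the order of t⁷. Compute successive powers until reaching e:
  (t⁷)¹ = t⁷, (t⁷)² = t, (t⁷)³ = t⁸, (t⁷)⁴ = t², (t⁷)⁵ = t⁹, (t⁷)⁶ = t³, (t⁷)⁷ = t¹⁰, (t⁷)⁸ = t⁴, (t⁷)⁹ = t¹¹, (t⁷)¹⁰ = t⁵, (t⁷)¹¹ = t¹², (t⁷)¹² = t⁶, (t⁷)¹³ = e.
The smallest positive k with (t⁷)ᵏ = e is 13, so |⟨t⁷⟩| = 13.

Answer: 13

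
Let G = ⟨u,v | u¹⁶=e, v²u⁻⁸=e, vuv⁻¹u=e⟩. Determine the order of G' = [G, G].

G' = [G, G] is generated by all commutators. The generator-pair commutators are: [u, v] = u².
The subgroup they normally generate is {e, u², u⁴, u⁶, u⁸, u¹⁰, u¹², u¹⁴}, of order 8.
Check: |G/G'| = 32/8 = 4 is the order of the abelianisation.

Answer: 8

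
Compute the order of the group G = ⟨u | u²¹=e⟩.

G is generated by a single element, so G is cyclic. The relator gives u²¹ = e and no smaller power is forced to be e, so the 21 powers {e, u, u², u³, u⁴, u⁵, u⁶, u⁷, u⁸, u⁹, u²⁰, u¹², u¹³, u¹¹, u¹⁰, u¹⁴, u¹⁵, u¹⁶, u¹⁷, u¹⁸, u¹⁹} are distinct. Hence |G| = 21.

Answer: 21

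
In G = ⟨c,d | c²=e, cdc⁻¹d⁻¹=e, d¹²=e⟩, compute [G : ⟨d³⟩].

First find ord(d³) by computing successive powers:
  (d³)¹ = d³, (d³)² = d⁶, (d³)³ = d⁹, (d³)⁴ = e.
So |⟨d³⟩| = ord(d³) = 4. With |G| = 24, by Lagrange [G : ⟨d³⟩] = 24/4 = 6.

Answer: 6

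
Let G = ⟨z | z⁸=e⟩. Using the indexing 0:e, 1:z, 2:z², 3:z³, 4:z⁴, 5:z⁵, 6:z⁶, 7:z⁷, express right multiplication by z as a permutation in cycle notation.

(0 1 2 3 4 5 6 7)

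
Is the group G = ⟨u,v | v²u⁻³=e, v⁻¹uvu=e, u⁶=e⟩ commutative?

u·v = uv but v·u = u²v⁻¹, so u·v ≠ v·u and G is not abelian.

Answer: No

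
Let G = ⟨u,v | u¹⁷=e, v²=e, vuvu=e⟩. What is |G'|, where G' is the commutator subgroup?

G' = [G, G] is generated by all commutators. The generator-pair commutators are: [u, v] = u².
The subgroup they normally generate is {e, u, u², u³, u⁴, u⁵, u⁶, u⁷, u⁸, u⁹, u¹⁰, u¹¹, u¹², u¹³, u¹⁴, u¹⁵, u¹⁶}, of order 17.
Check: |G/G'| = 34/17 = 2 is the order of the abelianisation.

Answer: 17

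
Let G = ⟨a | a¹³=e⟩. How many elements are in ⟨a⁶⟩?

|⟨a⁶⟩| equals the order of a⁶. Compute successive powers until reaching e:
  (a⁶)¹ = a⁶, (a⁶)² = a¹², (a⁶)³ = a⁵, (a⁶)⁴ = a¹¹, (a⁶)⁵ = a⁴, (a⁶)⁶ = a¹⁰, (a⁶)⁷ = a³, (a⁶)⁸ = a⁹, (a⁶)⁹ = a², (a⁶)¹⁰ = a⁸, (a⁶)¹¹ = a, (a⁶)¹² = a⁷, (a⁶)¹³ = e.
The smallest positive k with (a⁶)ᵏ = e is 13, so |⟨a⁶⟩| = 13.

Answer: 13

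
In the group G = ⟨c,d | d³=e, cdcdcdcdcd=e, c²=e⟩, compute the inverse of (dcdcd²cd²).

The order of (dcdcd²cd²) is 2 (smallest k with (dcdcd²cd²)ᵏ = e), so (dcdcd²cd²)⁻¹ = (dcdcd²cd²)¹ = dcdcd²cd².
Check: (dcdcd²cd²) · (dcdcd²cd²) → (dcdcd²cd²) · d = dcdcd²c;   (dcdcd²c) · c = dcdcd²;   (dcdcd²) · d = dcdc;   (dcdc) · c = dcd;   (dcd) · d² = dc;   (dc) · c = d;   d · d² = e, giving e as required.

Answer: dcdcd²cd²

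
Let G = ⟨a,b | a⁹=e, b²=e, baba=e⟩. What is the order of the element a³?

Compute successive powers until reaching e:
  (a³)¹ = a³, (a³)² = a⁶, (a³)³ = e.
The smallest positive k with (a³)ᵏ = e is 3.

Answer: 3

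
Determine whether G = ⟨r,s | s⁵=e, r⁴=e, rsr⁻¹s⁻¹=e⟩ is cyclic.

|G| = 20. The element rs has order 20 (its powers give 20 distinct elements), so ⟨rs⟩ = G and G is cyclic.

Answer: Yes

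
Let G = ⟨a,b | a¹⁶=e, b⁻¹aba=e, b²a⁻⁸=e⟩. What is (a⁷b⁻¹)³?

Compute successive powers of (a⁷b⁻¹), reducing at each step:
  (a⁷b⁻¹)²: (a⁷b⁻¹) · a⁷ = b⁻¹;   (b⁻¹) · b⁻¹ = a⁸
  (a⁷b⁻¹)³: (a⁸) · a⁷ = a¹⁵;   (a¹⁵) · b⁻¹ = a⁷b

Answer: a⁷b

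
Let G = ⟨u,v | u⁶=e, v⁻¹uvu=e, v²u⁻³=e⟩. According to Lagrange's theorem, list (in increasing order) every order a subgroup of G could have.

|G| = 12 = 2² · 3. By Lagrange's theorem the order of any subgroup divides 12; the divisors of 12 are 1, 2, 3, 4, 6, 12.

Answer: 1, 2, 3, 4, 6, 12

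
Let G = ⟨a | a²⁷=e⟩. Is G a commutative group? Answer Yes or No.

G has a single generator, so G is cyclic and hence abelian.

Answer: Yes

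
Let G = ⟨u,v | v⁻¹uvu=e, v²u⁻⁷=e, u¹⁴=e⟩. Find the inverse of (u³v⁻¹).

The order of (u³v⁻¹) is 4 (smallest k with (u³v⁻¹)ᵏ = e), so (u³v⁻¹)⁻¹ = (u³v⁻¹)³ = u³v.
Check: (u³v⁻¹) · (u³v) → (u³v⁻¹) · u³ = v⁻¹;   (v⁻¹) · v = e, giving e as required.

Answer: u³v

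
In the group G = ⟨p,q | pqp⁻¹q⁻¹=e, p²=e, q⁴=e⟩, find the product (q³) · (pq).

Compute (q³) · (pq) by multiplying left to right and reducing via the relations at each step:
  (q³) · p = pq³
  (pq³) · q = p

Answer: p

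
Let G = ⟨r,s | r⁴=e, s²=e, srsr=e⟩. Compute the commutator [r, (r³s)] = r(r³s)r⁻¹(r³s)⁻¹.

[r, (r³s)] = r·(r³s)·r⁻¹·(r³s)⁻¹.
  r · (r³s) = s
  s · (r³) = rs
  (rs) · (r³s) = r²

Answer: r²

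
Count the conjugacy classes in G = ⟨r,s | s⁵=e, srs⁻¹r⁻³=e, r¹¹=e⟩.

The conjugacy classes (representative and size) are:
  [e] (size 1), [r³] (size 5), [r⁶] (size 5), [r⁷s] (size 11), [r⁹s²] (size 11), [r⁷s³] (size 11), [r⁷s⁴] (size 11).
Class equation: 1 + 5 + 5 + 11 + 11 + 11 + 11 = 55 = |G|. So G has 7 conjugacy classes.

Answer: 7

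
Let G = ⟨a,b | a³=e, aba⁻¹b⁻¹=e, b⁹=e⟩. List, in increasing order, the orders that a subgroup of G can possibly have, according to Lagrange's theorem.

|G| = 27 = 3³. By Lagrange's theorem the order of any subgroup divides 27; the divisors of 27 are 1, 3, 9, 27.

Answer: 1, 3, 9, 27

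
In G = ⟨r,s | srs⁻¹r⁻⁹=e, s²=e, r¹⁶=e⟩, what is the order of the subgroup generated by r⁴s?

|⟨r⁴s⟩| equals the order of r⁴s. Compute successive powers until reaching e:
  (r⁴s)¹ = r⁴s, (r⁴s)² = r⁸, (r⁴s)³ = r¹²s, (r⁴s)⁴ = e.
The smallest positive k with (r⁴s)ᵏ = e is 4, so |⟨r⁴s⟩| = 4.

Answer: 4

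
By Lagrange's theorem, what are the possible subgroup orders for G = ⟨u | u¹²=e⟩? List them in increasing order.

|G| = 12 = 2² · 3. By Lagrange's theorem the order of any subgroup divides 12; the divisors of 12 are 1, 2, 3, 4, 6, 12.

Answer: 1, 2, 3, 4, 6, 12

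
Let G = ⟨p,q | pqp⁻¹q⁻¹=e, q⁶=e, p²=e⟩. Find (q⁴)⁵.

Compute successive powers of (q⁴), reducing at each step:
  (q⁴)²: (q⁴) · q⁴ = q²
  (q⁴)³: (q²) · q⁴ = e
  (q⁴)⁴: e · q⁴ = q⁴
  (q⁴)⁵: (q⁴) · q⁴ = q²

Answer: q²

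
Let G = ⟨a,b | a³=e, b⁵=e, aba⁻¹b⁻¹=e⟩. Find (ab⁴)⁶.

Compute successive powers of (ab⁴), reducing at each step:
  (ab⁴)²: (ab⁴) · a = a²b⁴;   (a²b⁴) · b⁴ = a²b³
  (ab⁴)³: (a²b³) · a = b³;   (b³) · b⁴ = b²
  (ab⁴)⁴: (b²) · a = ab²;   (ab²) · b⁴ = ab
  (ab⁴)⁵: (ab) · a = a²b;   (a²b) · b⁴ = a²
  (ab⁴)⁶: (a²) · a = e;   e · b⁴ = b⁴

Answer: b⁴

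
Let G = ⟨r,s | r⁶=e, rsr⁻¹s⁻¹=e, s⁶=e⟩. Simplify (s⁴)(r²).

Compute (s⁴) · (r²) by multiplying left to right and reducing via the relations at each step:
  (s⁴) · r² = r²s⁴

Answer: r²s⁴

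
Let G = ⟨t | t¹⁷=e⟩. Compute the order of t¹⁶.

Compute successive powers until reaching e:
  (t¹⁶)¹ = t¹⁶, (t¹⁶)² = t¹⁵, (t¹⁶)³ = t¹⁴, (t¹⁶)⁴ = t¹³, (t¹⁶)⁵ = t¹², (t¹⁶)⁶ = t¹¹, (t¹⁶)⁷ = t¹⁰, (t¹⁶)⁸ = t⁹, (t¹⁶)⁹ = t⁸, (t¹⁶)¹⁰ = t⁷, (t¹⁶)¹¹ = t⁶, (t¹⁶)¹² = t⁵, (t¹⁶)¹³ = t⁴, (t¹⁶)¹⁴ = t³, (t¹⁶)¹⁵ = t², (t¹⁶)¹⁶ = t, (t¹⁶)¹⁷ = e.
The smallest positive k with (t¹⁶)ᵏ = e is 17.

Answer: 17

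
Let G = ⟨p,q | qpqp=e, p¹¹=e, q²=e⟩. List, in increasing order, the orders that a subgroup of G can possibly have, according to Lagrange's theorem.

|G| = 22 = 2 · 11. By Lagrange's theorem the order of any subgroup divides 22; the divisors of 22 are 1, 2, 11, 22.

Answer: 1, 2, 11, 22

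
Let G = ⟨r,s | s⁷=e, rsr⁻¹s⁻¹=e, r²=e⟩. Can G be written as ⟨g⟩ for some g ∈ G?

|G| = 14. The element rs has order 14 (its powers give 14 distinct elements), so ⟨rs⟩ = G and G is cyclic.

Answer: Yes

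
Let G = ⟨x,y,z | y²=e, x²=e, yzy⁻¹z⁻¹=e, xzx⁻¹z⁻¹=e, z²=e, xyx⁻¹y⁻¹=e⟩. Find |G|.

Enumerate words in the generators, reducing via the relations: the distinct elements are
  {e, x, y, z, xy, xz, yz, xyz}.
No further products give new elements, so |G| = 8.

Answer: 8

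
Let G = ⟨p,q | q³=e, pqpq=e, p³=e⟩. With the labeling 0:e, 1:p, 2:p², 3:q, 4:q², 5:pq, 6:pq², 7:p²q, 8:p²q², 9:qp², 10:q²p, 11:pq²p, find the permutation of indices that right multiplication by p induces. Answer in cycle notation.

(0 1 2)(3 8 9)(4 10 5)(6 11 7)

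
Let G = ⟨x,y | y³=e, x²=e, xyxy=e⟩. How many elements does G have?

Enumerate words in the generators, reducing via the relations: the distinct elements are
  {e, x, y, xy, y², xy²}.
No further products give new elements, so |G| = 6.

Answer: 6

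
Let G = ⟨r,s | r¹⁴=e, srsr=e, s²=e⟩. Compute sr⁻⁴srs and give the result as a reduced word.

Multiply left to right, reducing at each step:
  s · r⁻⁴ = r⁴s
  (r⁴s) · s = r⁴
  (r⁴) · r = r⁵
  (r⁵) · s = r⁵s

Answer: r⁵s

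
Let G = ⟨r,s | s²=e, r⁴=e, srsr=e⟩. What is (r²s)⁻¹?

The order of (r²s) is 2 (smallest k with (r²s)ᵏ = e), so (r²s)⁻¹ = (r²s)¹ = r²s.
Check: (r²s) · (r²s) → (r²s) · r² = s;   s · s = e, giving e as required.

Answer: r²s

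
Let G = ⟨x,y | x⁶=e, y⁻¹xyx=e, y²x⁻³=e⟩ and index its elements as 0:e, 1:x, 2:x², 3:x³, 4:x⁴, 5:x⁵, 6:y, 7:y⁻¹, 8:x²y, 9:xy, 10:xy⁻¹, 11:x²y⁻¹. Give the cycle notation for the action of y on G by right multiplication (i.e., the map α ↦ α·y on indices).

(0 6 3 7)(1 9 4 10)(2 8 5 11)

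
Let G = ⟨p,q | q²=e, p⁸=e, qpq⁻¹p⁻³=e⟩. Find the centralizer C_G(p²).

⟨p²⟩ ⊆ C_G(p²) since powers of p² commute with p²; so |C_G(p²)| ≥ |⟨p²⟩| = 4.
By orbit–stabilizer, |C_G(p²)| = |G| / |conj. class of p²| = 16 / 2 = 8.
The 8 elements commuting with p² are {e, p, p², p³, p⁴, p⁵, p⁶, p⁷}.

Answer: {e, p, p², p³, p⁴, p⁵, p⁶, p⁷}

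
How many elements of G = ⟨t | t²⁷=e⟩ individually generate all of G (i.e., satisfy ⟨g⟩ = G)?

G is cyclic of order 27. An element generates G iff its order is 27, and a cyclic group of order 27 has exactly φ(27) = 18 such elements.

Answer: 18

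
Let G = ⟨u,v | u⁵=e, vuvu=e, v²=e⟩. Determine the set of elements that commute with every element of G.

An element z ∈ Z(G) iff z commutes with every generator.
For example e is central: e·u = u = u·e; e·v = v = v·e.
Whereas u ∉ Z(G) since u·v = uv ≠ u⁴v = v·u.
Checking each of the 10 elements this way gives Z(G) = {e}, of order 1.

Answer: {e}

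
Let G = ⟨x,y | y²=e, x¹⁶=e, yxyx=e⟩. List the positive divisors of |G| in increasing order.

|G| = 32 = 2⁵. By Lagrange's theorem the order of any subgroup divides 32; the divisors of 32 are 1, 2, 4, 8, 16, 32.

Answer: 1, 2, 4, 8, 16, 32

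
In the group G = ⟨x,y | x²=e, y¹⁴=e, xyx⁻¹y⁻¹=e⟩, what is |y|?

Compute successive powers until reaching e:
  y¹ = y, y² = y², y³ = y³, y⁴ = y⁴, y⁵ = y⁵, y⁶ = y⁶, y⁷ = y⁷, y⁸ = y⁸, y⁹ = y⁹, y¹⁰ = y¹⁰, y¹¹ = y¹¹, y¹² = y¹², y¹³ = y¹³, y¹⁴ = e.
The smallest positive k with yᵏ = e is 14.

Answer: 14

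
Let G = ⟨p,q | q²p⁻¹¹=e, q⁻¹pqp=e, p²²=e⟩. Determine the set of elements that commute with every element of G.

An element z ∈ Z(G) iff z commutes with every generator.
For example p¹¹ is central: (p¹¹)·p = p¹² = p·(p¹¹); (p¹¹)·q = q⁻¹ = q·(p¹¹).
Whereas p ∉ Z(G) since p·q = pq ≠ p¹⁰q⁻¹ = q·p.
Checking each of the 44 elements this way gives Z(G) = {e, p¹¹}, of order 2.

Answer: {e, p¹¹}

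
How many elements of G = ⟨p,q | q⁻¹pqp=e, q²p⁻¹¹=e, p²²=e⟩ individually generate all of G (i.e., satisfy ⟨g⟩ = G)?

⟨g⟩ = G would require ord(g) = |G| = 44, but the maximum element order in G is 22 < 44. So G is not cyclic and no single element generates it: the count is 0.

Answer: 0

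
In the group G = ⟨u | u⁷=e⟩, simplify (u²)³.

Compute successive powers of (u²), reducing at each step:
  (u²)²: (u²) · u² = u⁴
  (u²)³: (u⁴) · u² = u⁶

Answer: u⁶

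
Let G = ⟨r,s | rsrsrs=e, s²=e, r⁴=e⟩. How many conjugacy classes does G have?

The conjugacy classes (representative and size) are:
  [e] (size 1), [r³] (size 6), [r²sr²s] (size 3), [rsr³] (size 6), [sr³] (size 8).
Class equation: 1 + 6 + 3 + 6 + 8 = 24 = |G|. So G has 5 conjugacy classes.

Answer: 5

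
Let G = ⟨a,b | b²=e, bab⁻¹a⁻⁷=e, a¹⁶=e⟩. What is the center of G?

An element z ∈ Z(G) iff z commutes with every generator.
For example a⁸ is central: (a⁸)·a = a⁹ = a·(a⁸); (a⁸)·b = a⁸b = b·(a⁸).
Whereas a ∉ Z(G) since a·b = ab ≠ a⁷b = b·a.
Checking each of the 32 elements this way gives Z(G) = {e, a⁸}, of order 2.

Answer: {e, a⁸}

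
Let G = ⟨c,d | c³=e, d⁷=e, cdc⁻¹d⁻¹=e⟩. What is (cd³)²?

Compute successive powers of (cd³), reducing at each step:
  (cd³)²: (cd³) · c = c²d³;   (c²d³) · d³ = c²d⁶

Answer: c²d⁶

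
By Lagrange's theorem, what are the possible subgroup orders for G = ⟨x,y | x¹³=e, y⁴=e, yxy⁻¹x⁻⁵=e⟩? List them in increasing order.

|G| = 52 = 2² · 13. By Lagrange's theorem the order of any subgroup divides 52; the divisors of 52 are 1, 2, 4, 13, 26, 52.

Answer: 1, 2, 4, 13, 26, 52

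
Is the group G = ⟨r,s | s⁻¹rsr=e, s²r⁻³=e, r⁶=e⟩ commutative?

r·s = rs but s·r = r²s⁻¹, so r·s ≠ s·r and G is not abelian.

Answer: No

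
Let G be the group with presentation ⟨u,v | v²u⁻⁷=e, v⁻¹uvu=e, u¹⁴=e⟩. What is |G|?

Enumerate words in the generators, reducing via the relations: the distinct elements are
  {e, u, v, uv, u², u³, u⁴, u⁵, u⁶, u⁷, u⁸, u⁹, u²v, u³v, u¹², u¹³, u¹¹, u¹⁰, u⁴v, u⁵v, u⁶v, v⁻¹, uv⁻¹, u²v⁻¹, u³v⁻¹, u⁴v⁻¹, u⁵v⁻¹, u⁶v⁻¹}.
No further products give new elements, so |G| = 28.

Answer: 28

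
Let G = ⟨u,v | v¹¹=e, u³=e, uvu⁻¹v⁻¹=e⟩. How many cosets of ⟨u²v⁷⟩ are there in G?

First find ord(u²v⁷) by computing successive powers:
  (u²v⁷)¹ = u²v⁷, (u²v⁷)² = uv³, (u²v⁷)³ = v¹⁰, (u²v⁷)⁴ = u²v⁶, (u²v⁷)⁵ = uv², (u²v⁷)⁶ = v⁹, (u²v⁷)⁷ = u²v⁵, (u²v⁷)⁸ = uv, (u²v⁷)⁹ = v⁸, (u²v⁷)¹⁰ = u²v⁴, (u²v⁷)¹¹ = u, (u²v⁷)¹² = v⁷, (u²v⁷)¹³ = u²v³, (u²v⁷)¹⁴ = uv¹⁰, (u²v⁷)¹⁵ = v⁶, (u²v⁷)¹⁶ = u²v², (u²v⁷)¹⁷ = uv⁹, (u²v⁷)¹⁸ = v⁵, (u²v⁷)¹⁹ = u²v, (u²v⁷)²⁰ = uv⁸, (u²v⁷)²¹ = v⁴, (u²v⁷)²² = u², (u²v⁷)²³ = uv⁷, (u²v⁷)²⁴ = v³, (u²v⁷)²⁵ = u²v¹⁰, (u²v⁷)²⁶ = uv⁶, (u²v⁷)²⁷ = v², (u²v⁷)²⁸ = u²v⁹, (u²v⁷)²⁹ = uv⁵, (u²v⁷)³⁰ = v, (u²v⁷)³¹ = u²v⁸, (u²v⁷)³² = uv⁴, (u²v⁷)³³ = e.
So |⟨u²v⁷⟩| = ord(u²v⁷) = 33. With |G| = 33, by Lagrange [G : ⟨u²v⁷⟩] = 33/33 = 1.

Answer: 1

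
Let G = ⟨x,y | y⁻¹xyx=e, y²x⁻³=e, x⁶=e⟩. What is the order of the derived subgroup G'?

G' = [G, G] is generated by all commutators. The generator-pair commutators are: [x, y] = x².
The subgroup they normally generate is {e, x², x⁴}, of order 3.
Check: |G/G'| = 12/3 = 4 is the order of the abelianisation.

Answer: 3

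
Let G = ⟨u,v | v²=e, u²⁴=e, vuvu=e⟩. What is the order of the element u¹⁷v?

Compute successive powers until reaching e:
  (u¹⁷v)¹ = u¹⁷v, (u¹⁷v)² = e.
The smallest positive k with (u¹⁷v)ᵏ = e is 2.

Answer: 2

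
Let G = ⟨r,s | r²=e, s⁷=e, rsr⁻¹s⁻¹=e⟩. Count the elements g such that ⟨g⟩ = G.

G is cyclic of order 14. An element generates G iff its order is 14, and a cyclic group of order 14 has exactly φ(14) = 6 such elements.

Answer: 6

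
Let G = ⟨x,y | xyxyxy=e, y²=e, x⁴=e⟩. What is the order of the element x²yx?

Compute successive powers until reaching e:
  (x²yx)¹ = x²yx, (x²yx)² = x³yx², (x²yx)³ = e.
The smallest positive k with (x²yx)ᵏ = e is 3.

Answer: 3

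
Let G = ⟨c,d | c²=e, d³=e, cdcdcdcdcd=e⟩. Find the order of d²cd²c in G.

Compute successive powers until reaching e:
  (d²cd²c)¹ = d²cd²c, (d²cd²c)² = cd, (d²cd²c)³ = d²c, (d²cd²c)⁴ = cdcd, (d²cd²c)⁵ = e.
The smallest positive k with (d²cd²c)ᵏ = e is 5.

Answer: 5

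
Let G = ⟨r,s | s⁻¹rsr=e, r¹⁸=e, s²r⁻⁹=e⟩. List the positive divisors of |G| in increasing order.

|G| = 36 = 2² · 3². By Lagrange's theorem the order of any subgroup divides 36; the divisors of 36 are 1, 2, 3, 4, 6, 9, 12, 18, 36.

Answer: 1, 2, 3, 4, 6, 9, 12, 18, 36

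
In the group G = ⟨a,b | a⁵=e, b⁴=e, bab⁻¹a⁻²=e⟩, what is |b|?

Compute successive powers until reaching e:
  b¹ = b, b² = b², b³ = b³, b⁴ = e.
The smallest positive k with bᵏ = e is 4.

Answer: 4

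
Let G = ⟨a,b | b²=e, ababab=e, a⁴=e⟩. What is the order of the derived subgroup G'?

G' = [G, G] is generated by all commutators. The generator-pair commutators are: [a, b] = a²ba.
The subgroup they normally generate is {e, a², ab, ba³, a²ba, a³b, a²ba³, ba, aba², ba²b, a²ba²b, a³ba²}, of order 12.
Check: |G/G'| = 24/12 = 2 is the order of the abelianisation.

Answer: 12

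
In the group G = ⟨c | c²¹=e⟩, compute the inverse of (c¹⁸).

The order of (c¹⁸) is 7 (smallest k with (c¹⁸)ᵏ = e), so (c¹⁸)⁻¹ = (c¹⁸)⁶ = c³.
Check: (c¹⁸) · (c³) → (c¹⁸) · c³ = e, giving e as required.

Answer: c³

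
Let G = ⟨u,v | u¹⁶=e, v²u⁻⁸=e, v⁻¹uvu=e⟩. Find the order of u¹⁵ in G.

Compute successive powers until reaching e:
  (u¹⁵)¹ = u¹⁵, (u¹⁵)² = u¹⁴, (u¹⁵)³ = u¹³, (u¹⁵)⁴ = u¹², (u¹⁵)⁵ = u¹¹, (u¹⁵)⁶ = u¹⁰, (u¹⁵)⁷ = u⁹, (u¹⁵)⁸ = u⁸, (u¹⁵)⁹ = u⁷, (u¹⁵)¹⁰ = u⁶, (u¹⁵)¹¹ = u⁵, (u¹⁵)¹² = u⁴, (u¹⁵)¹³ = u³, (u¹⁵)¹⁴ = u², (u¹⁵)¹⁵ = u, (u¹⁵)¹⁶ = e.
The smallest positive k with (u¹⁵)ᵏ = e is 16.

Answer: 16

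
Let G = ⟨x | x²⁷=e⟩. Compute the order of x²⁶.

Compute successive powers until reaching e:
  (x²⁶)¹ = x²⁶, (x²⁶)² = x²⁵, (x²⁶)³ = x²⁴, (x²⁶)⁴ = x²³, (x²⁶)⁵ = x²², (x²⁶)⁶ = x²¹, (x²⁶)⁷ = x²⁰, (x²⁶)⁸ = x¹⁹, (x²⁶)⁹ = x¹⁸, (x²⁶)¹⁰ = x¹⁷, (x²⁶)¹¹ = x¹⁶, (x²⁶)¹² = x¹⁵, (x²⁶)¹³ = x¹⁴, (x²⁶)¹⁴ = x¹³, (x²⁶)¹⁵ = x¹², (x²⁶)¹⁶ = x¹¹, (x²⁶)¹⁷ = x¹⁰, (x²⁶)¹⁸ = x⁹, (x²⁶)¹⁹ = x⁸, (x²⁶)²⁰ = x⁷, (x²⁶)²¹ = x⁶, (x²⁶)²² = x⁵, (x²⁶)²³ = x⁴, (x²⁶)²⁴ = x³, (x²⁶)²⁵ = x², (x²⁶)²⁶ = x, (x²⁶)²⁷ = e.
The smallest positive k with (x²⁶)ᵏ = e is 27.

Answer: 27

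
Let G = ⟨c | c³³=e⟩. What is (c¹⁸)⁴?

Compute successive powers of (c¹⁸), reducing at each step:
  (c¹⁸)²: (c¹⁸) · c¹⁸ = c³
  (c¹⁸)³: (c³) · c¹⁸ = c²¹
  (c¹⁸)⁴: (c²¹) · c¹⁸ = c⁶

Answer: c⁶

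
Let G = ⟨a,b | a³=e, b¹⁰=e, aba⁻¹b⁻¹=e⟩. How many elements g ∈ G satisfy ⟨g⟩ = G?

G is cyclic of order 30. An element generates G iff its order is 30, and a cyclic group of order 30 has exactly φ(30) = 8 such elements.

Answer: 8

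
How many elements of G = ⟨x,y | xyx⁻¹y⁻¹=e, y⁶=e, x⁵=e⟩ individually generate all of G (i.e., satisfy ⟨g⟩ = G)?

G is cyclic of order 30. An element generates G iff its order is 30, and a cyclic group of order 30 has exactly φ(30) = 8 such elements.

Answer: 8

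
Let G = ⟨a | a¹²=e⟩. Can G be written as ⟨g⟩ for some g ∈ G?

|G| = 12. The element a has order 12 (its powers give 12 distinct elements), so ⟨a⟩ = G and G is cyclic.

Answer: Yes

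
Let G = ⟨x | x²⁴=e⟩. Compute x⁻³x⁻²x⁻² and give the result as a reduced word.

Multiply left to right, reducing at each step:
  (x²¹) · x⁻² = x¹⁹
  (x¹⁹) · x⁻² = x¹⁷

Answer: x¹⁷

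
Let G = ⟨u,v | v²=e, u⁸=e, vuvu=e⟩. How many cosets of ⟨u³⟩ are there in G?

First find ord(u³) by computing successive powers:
  (u³)¹ = u³, (u³)² = u⁶, (u³)³ = u, (u³)⁴ = u⁴, (u³)⁵ = u⁷, (u³)⁶ = u², (u³)⁷ = u⁵, (u³)⁸ = e.
So |⟨u³⟩| = ord(u³) = 8. With |G| = 16, by Lagrange [G : ⟨u³⟩] = 16/8 = 2.

Answer: 2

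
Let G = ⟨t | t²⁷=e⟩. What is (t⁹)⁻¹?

The order of (t⁹) is 3 (smallest k with (t⁹)ᵏ = e), so (t⁹)⁻¹ = (t⁹)² = t¹⁸.
Check: (t⁹) · (t¹⁸) → (t⁹) · t¹⁸ = e, giving e as required.

Answer: t¹⁸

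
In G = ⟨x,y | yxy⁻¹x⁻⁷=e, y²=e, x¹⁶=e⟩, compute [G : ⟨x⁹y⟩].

First find ord(x⁹y) by computing successive powers:
  (x⁹y)¹ = x⁹y, (x⁹y)² = x⁸, (x⁹y)³ = xy, (x⁹y)⁴ = e.
So |⟨x⁹y⟩| = ord(x⁹y) = 4. With |G| = 32, by Lagrange [G : ⟨x⁹y⟩] = 32/4 = 8.

Answer: 8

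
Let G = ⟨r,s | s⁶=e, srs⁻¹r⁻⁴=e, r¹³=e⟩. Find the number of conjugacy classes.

The conjugacy classes (representative and size) are:
  [e] (size 1), [r⁴] (size 6), [r¹¹] (size 6), [r⁷s] (size 13), [r⁸s²] (size 13), [r¹²s³] (size 13), [r⁵s⁴] (size 13), [r¹¹s⁵] (size 13).
Class equation: 1 + 6 + 6 + 13 + 13 + 13 + 13 + 13 = 78 = |G|. So G has 8 conjugacy classes.

Answer: 8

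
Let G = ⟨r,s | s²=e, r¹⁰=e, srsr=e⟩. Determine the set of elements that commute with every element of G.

An element z ∈ Z(G) iff z commutes with every generator.
For example r⁵ is central: (r⁵)·r = r⁶ = r·(r⁵); (r⁵)·s = r⁵s = s·(r⁵).
Whereas r ∉ Z(G) since r·s = rs ≠ r⁹s = s·r.
Checking each of the 20 elements this way gives Z(G) = {e, r⁵}, of order 2.

Answer: {e, r⁵}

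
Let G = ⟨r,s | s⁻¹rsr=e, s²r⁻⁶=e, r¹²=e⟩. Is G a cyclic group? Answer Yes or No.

Every cyclic group is abelian. But r·s = rs while s·r = r⁵s⁻¹, so r·s ≠ s·r and G is not abelian. Hence G is not cyclic.

Answer: No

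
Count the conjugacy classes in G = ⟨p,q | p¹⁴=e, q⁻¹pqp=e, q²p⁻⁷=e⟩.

The conjugacy classes (representative and size) are:
  [e] (size 1), [p¹³] (size 2), [p¹²] (size 2), [p¹¹] (size 2), [p⁴] (size 2), [p⁵] (size 2), [p⁸] (size 2), [p⁷] (size 1), [p⁵q⁻¹] (size 7), [p⁵q] (size 7).
Class equation: 1 + 2 + 2 + 2 + 2 + 2 + 2 + 1 + 7 + 7 = 28 = |G|. So G has 10 conjugacy classes.

Answer: 10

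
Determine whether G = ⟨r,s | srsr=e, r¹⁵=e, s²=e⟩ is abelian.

r·s = rs but s·r = r¹⁴s, so r·s ≠ s·r and G is not abelian.

Answer: No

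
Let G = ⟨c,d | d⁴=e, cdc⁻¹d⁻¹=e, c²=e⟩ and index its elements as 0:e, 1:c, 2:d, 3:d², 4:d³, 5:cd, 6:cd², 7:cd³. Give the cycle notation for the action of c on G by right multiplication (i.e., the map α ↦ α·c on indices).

(0 1)(2 5)(3 6)(4 7)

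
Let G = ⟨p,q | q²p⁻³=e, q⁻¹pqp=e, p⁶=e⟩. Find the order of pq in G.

Compute successive powers until reaching e:
  (pq)¹ = pq, (pq)² = p³, (pq)³ = pq⁻¹, (pq)⁴ = e.
The smallest positive k with (pq)ᵏ = e is 4.

Answer: 4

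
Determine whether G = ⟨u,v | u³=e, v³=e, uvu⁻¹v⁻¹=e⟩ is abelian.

Each pair of generators commutes: u·v = uv = v·u. Since the generators pairwise commute, every element of G commutes with every other, so G is abelian.

Answer: Yes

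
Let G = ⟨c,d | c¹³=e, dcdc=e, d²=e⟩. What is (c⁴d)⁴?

Compute successive powers of (c⁴d), reducing at each step:
  (c⁴d)²: (c⁴d) · c⁴ = d;   d · d = e
  (c⁴d)³: e · c⁴ = c⁴;   (c⁴) · d = c⁴d
  (c⁴d)⁴: (c⁴d) · c⁴ = d;   d · d = e

Answer: e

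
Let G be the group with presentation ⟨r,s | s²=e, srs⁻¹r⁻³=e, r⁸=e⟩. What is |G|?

Enumerate words in the generators, reducing via the relations: the distinct elements are
  {e, r, s, rs, r², r³, r⁴, r⁵, r⁶, r⁷, r²s, r³s, r⁴s, r⁵s, r⁶s, r⁷s}.
No further products give new elements, so |G| = 16.

Answer: 16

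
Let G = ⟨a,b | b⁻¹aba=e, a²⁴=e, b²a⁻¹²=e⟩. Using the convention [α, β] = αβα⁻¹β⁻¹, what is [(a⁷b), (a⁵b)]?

[(a⁷b), (a⁵b)] = (a⁷b)·(a⁵b)·(a⁷b)⁻¹·(a⁵b)⁻¹.
  (a⁷b) · (a⁵b) = a¹⁴
  (a¹⁴) · (a⁷b⁻¹) = a⁹b
  (a⁹b) · (a⁵b⁻¹) = a⁴

Answer: a⁴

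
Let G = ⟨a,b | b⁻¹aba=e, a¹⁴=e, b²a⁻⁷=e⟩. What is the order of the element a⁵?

Compute successive powers until reaching e:
  (a⁵)¹ = a⁵, (a⁵)² = a¹⁰, (a⁵)³ = a, (a⁵)⁴ = a⁶, (a⁵)⁵ = a¹¹, (a⁵)⁶ = a², (a⁵)⁷ = a⁷, (a⁵)⁸ = a¹², (a⁵)⁹ = a³, (a⁵)¹⁰ = a⁸, (a⁵)¹¹ = a¹³, (a⁵)¹² = a⁴, (a⁵)¹³ = a⁹, (a⁵)¹⁴ = e.
The smallest positive k with (a⁵)ᵏ = e is 14.

Answer: 14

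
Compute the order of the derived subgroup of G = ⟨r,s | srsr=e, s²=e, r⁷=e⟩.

G' = [G, G] is generated by all commutators. The generator-pair commutators are: [r, s] = r².
The subgroup they normally generate is {e, r, r², r³, r⁴, r⁵, r⁶}, of order 7.
Check: |G/G'| = 14/7 = 2 is the order of the abelianisation.

Answer: 7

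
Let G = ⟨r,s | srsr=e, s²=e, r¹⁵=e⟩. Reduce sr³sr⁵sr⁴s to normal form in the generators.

Multiply left to right, reducing at each step:
  s · r³ = r¹²s
  (r¹²s) · s = r¹²
  (r¹²) · r⁵ = r²
  (r²) · s = r²s
  (r²s) · r⁴ = r¹³s
  (r¹³s) · s = r¹³

Answer: r¹³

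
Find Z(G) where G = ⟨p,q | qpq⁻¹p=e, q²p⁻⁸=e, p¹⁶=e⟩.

An element z ∈ Z(G) iff z commutes with every generator.
For example p⁸ is central: (p⁸)·p = p⁹ = p·(p⁸); (p⁸)·q = q⁻¹ = q·(p⁸).
Whereas p ∉ Z(G) since p·q = pq ≠ p⁷q⁻¹ = q·p.
Checking each of the 32 elements this way gives Z(G) = {e, p⁸}, of order 2.

Answer: {e, p⁸}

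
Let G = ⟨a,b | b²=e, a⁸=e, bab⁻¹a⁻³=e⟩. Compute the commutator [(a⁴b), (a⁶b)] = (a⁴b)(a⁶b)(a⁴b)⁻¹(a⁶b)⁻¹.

[(a⁴b), (a⁶b)] = (a⁴b)·(a⁶b)·(a⁴b)⁻¹·(a⁶b)⁻¹.
  (a⁴b) · (a⁶b) = a⁶
  (a⁶) · (a⁴b) = a²b
  (a²b) · (a⁶b) = a⁴

Answer: a⁴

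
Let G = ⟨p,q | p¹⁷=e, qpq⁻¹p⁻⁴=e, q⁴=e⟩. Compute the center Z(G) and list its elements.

An element z ∈ Z(G) iff z commutes with every generator.
For example e is central: e·p = p = p·e; e·q = q = q·e.
Whereas p ∉ Z(G) since p·q = pq ≠ p⁴q = q·p.
Checking each of the 68 elements this way gives Z(G) = {e}, of order 1.

Answer: {e}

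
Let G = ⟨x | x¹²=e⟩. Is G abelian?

G has a single generator, so G is cyclic and hence abelian.

Answer: Yes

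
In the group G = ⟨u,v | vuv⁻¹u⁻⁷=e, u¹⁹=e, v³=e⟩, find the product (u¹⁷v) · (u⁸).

Compute (u¹⁷v) · (u⁸) by multiplying left to right and reducing via the relations at each step:
  (u¹⁷v) · u⁸ = u¹⁶v

Answer: u¹⁶v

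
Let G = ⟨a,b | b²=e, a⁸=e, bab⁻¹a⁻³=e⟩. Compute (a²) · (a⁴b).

Compute (a²) · (a⁴b) by multiplying left to right and reducing via the relations at each step:
  (a²) · a⁴ = a⁶
  (a⁶) · b = a⁶b

Answer: a⁶b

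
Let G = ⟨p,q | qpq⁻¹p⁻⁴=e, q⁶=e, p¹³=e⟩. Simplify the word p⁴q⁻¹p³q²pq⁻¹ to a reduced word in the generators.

Multiply left to right, reducing at each step:
  (p⁴) · q⁻¹ = p⁴q⁵
  (p⁴q⁵) · p³ = p⁸q⁵
  (p⁸q⁵) · q² = p⁸q
  (p⁸q) · p = p¹²q
  (p¹²q) · q⁻¹ = p¹²

Answer: p¹²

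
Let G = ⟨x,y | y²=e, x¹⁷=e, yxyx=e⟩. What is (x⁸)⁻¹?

The order of (x⁸) is 17 (smallest k with (x⁸)ᵏ = e), so (x⁸)⁻¹ = (x⁸)¹⁶ = x⁹.
Check: (x⁸) · (x⁹) → (x⁸) · x⁹ = e, giving e as required.

Answer: x⁹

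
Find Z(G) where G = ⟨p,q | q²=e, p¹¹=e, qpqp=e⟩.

An element z ∈ Z(G) iff z commutes with every generator.
For example e is central: e·p = p = p·e; e·q = q = q·e.
Whereas p ∉ Z(G) since p·q = pq ≠ p¹⁰q = q·p.
Checking each of the 22 elements this way gives Z(G) = {e}, of order 1.

Answer: {e}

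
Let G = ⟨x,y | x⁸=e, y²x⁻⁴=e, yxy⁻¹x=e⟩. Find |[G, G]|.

G' = [G, G] is generated by all commutators. The generator-pair commutators are: [x, y] = x².
The subgroup they normally generate is {e, x², x⁴, x⁶}, of order 4.
Check: |G/G'| = 16/4 = 4 is the order of the abelianisation.

Answer: 4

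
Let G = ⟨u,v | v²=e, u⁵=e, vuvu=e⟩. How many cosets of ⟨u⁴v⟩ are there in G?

First find ord(u⁴v) by computing successive powers:
  (u⁴v)¹ = u⁴v, (u⁴v)² = e.
So |⟨u⁴v⟩| = ord(u⁴v) = 2. With |G| = 10, by Lagrange [G : ⟨u⁴v⟩] = 10/2 = 5.

Answer: 5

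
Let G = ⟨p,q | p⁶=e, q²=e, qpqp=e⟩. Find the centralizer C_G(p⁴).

⟨p⁴⟩ ⊆ C_G(p⁴) since powers of p⁴ commute with p⁴; so |C_G(p⁴)| ≥ |⟨p⁴⟩| = 3.
By orbit–stabilizer, |C_G(p⁴)| = |G| / |conj. class of p⁴| = 12 / 2 = 6.
The 6 elements commuting with p⁴ are {e, p, p², p³, p⁴, p⁵}.

Answer: {e, p, p², p³, p⁴, p⁵}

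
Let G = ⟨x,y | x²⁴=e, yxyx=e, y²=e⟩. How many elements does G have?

Enumerate words in the generators, reducing via the relations: the distinct elements are
  {e, x, y, xy, x², x³, x⁴, x⁵, x⁶, x⁷, x⁸, x⁹, x²y, x²², x²³, x²¹, x²⁰, x³y, x¹², x¹³, x¹¹, x¹⁰, x¹⁴, x¹⁵, x¹⁶, x¹⁷, x¹⁸, x¹⁹, x⁴y, x⁵y, x⁶y, x⁷y, x⁸y, x⁹y, x²²y, x²³y, x²¹y, x²⁰y, x¹²y, x¹³y, x¹¹y, x¹⁰y, x¹⁴y, x¹⁵y, x¹⁶y, x¹⁷y, x¹⁸y, x¹⁹y}.
No further products give new elements, so |G| = 48.

Answer: 48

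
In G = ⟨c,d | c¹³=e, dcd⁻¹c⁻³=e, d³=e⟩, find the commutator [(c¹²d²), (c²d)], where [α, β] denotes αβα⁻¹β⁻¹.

[(c¹²d²), (c²d)] = (c¹²d²)·(c²d)·(c¹²d²)⁻¹·(c²d)⁻¹.
  (c¹²d²) · (c²d) = c⁴
  (c⁴) · (c³d) = c⁷d
  (c⁷d) · (c⁸d²) = c⁵

Answer: c⁵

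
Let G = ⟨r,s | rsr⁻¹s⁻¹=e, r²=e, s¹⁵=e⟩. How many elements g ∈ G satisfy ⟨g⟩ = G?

G is cyclic of order 30. An element generates G iff its order is 30, and a cyclic group of order 30 has exactly φ(30) = 8 such elements.

Answer: 8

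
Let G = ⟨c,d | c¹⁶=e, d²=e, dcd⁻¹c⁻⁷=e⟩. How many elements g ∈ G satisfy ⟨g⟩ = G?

⟨g⟩ = G would require ord(g) = |G| = 32, but the maximum element order in G is 16 < 32. So G is not cyclic and no single element generates it: the count is 0.

Answer: 0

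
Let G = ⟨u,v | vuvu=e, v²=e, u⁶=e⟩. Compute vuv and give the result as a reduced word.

Multiply left to right, reducing at each step:
  v · u = u⁵v
  (u⁵v) · v = u⁵

Answer: u⁵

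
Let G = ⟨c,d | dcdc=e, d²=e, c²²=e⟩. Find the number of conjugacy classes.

The conjugacy classes (representative and size) are:
  [e] (size 1), [c] (size 2), [c²] (size 2), [c¹⁹] (size 2), [c⁴] (size 2), [c⁵] (size 2), [c⁶] (size 2), [c⁷] (size 2), [c⁸] (size 2), [c¹³] (size 2), [c¹⁰] (size 2), [c¹¹] (size 1), [c⁶d] (size 11), [cd] (size 11).
Class equation: 1 + 2 + 2 + 2 + 2 + 2 + 2 + 2 + 2 + 2 + 2 + 1 + 11 + 11 = 44 = |G|. So G has 14 conjugacy classes.

Answer: 14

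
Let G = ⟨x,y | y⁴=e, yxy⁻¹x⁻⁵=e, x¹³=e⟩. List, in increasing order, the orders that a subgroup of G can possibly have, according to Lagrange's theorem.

|G| = 52 = 2² · 13. By Lagrange's theorem the order of any subgroup divides 52; the divisors of 52 are 1, 2, 4, 13, 26, 52.

Answer: 1, 2, 4, 13, 26, 52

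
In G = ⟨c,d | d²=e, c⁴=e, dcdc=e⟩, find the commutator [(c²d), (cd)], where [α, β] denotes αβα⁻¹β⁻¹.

[(c²d), (cd)] = (c²d)·(cd)·(c²d)⁻¹·(cd)⁻¹.
  (c²d) · (cd) = c
  c · (c²d) = c³d
  (c³d) · (cd) = c²

Answer: c²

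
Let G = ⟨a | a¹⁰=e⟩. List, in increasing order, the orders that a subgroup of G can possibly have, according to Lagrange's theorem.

|G| = 10 = 2 · 5. By Lagrange's theorem the order of any subgroup divides 10; the divisors of 10 are 1, 2, 5, 10.

Answer: 1, 2, 5, 10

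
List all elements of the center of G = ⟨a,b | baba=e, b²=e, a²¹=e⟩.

An element z ∈ Z(G) iff z commutes with every generator.
For example e is central: e·a = a = a·e; e·b = b = b·e.
Whereas a ∉ Z(G) since a·b = ab ≠ a²⁰b = b·a.
Checking each of the 42 elements this way gives Z(G) = {e}, of order 1.

Answer: {e}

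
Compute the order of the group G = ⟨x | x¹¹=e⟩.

G is generated by a single element, so G is cyclic. The relator gives x¹¹ = e and no smaller power is forced to be e, so the 11 powers {e, x, x², x³, x⁴, x⁵, x⁶, x⁷, x⁸, x⁹, x¹⁰} are distinct. Hence |G| = 11.

Answer: 11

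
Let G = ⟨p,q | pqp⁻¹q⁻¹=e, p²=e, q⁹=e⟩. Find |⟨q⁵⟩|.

|⟨q⁵⟩| equals the order of q⁵. Compute successive powers until reaching e:
  (q⁵)¹ = q⁵, (q⁵)² = q, (q⁵)³ = q⁶, (q⁵)⁴ = q², (q⁵)⁵ = q⁷, (q⁵)⁶ = q³, (q⁵)⁷ = q⁸, (q⁵)⁸ = q⁴, (q⁵)⁹ = e.
The smallest positive k with (q⁵)ᵏ = e is 9, so |⟨q⁵⟩| = 9.

Answer: 9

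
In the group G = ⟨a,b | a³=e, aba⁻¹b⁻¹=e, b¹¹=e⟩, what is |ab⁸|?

Compute successive powers until reaching e:
  (ab⁸)¹ = ab⁸, (ab⁸)² = a²b⁵, (ab⁸)³ = b², (ab⁸)⁴ = ab¹⁰, (ab⁸)⁵ = a²b⁷, (ab⁸)⁶ = b⁴, (ab⁸)⁷ = ab, (ab⁸)⁸ = a²b⁹, (ab⁸)⁹ = b⁶, (ab⁸)¹⁰ = ab³, (ab⁸)¹¹ = a², (ab⁸)¹² = b⁸, (ab⁸)¹³ = ab⁵, (ab⁸)¹⁴ = a²b², (ab⁸)¹⁵ = b¹⁰, (ab⁸)¹⁶ = ab⁷, (ab⁸)¹⁷ = a²b⁴, (ab⁸)¹⁸ = b, (ab⁸)¹⁹ = ab⁹, (ab⁸)²⁰ = a²b⁶, (ab⁸)²¹ = b³, (ab⁸)²² = a, (ab⁸)²³ = a²b⁸, (ab⁸)²⁴ = b⁵, (ab⁸)²⁵ = ab², (ab⁸)²⁶ = a²b¹⁰, (ab⁸)²⁷ = b⁷, (ab⁸)²⁸ = ab⁴, (ab⁸)²⁹ = a²b, (ab⁸)³⁰ = b⁹, (ab⁸)³¹ = ab⁶, (ab⁸)³² = a²b³, (ab⁸)³³ = e.
The smallest positive k with (ab⁸)ᵏ = e is 33.

Answer: 33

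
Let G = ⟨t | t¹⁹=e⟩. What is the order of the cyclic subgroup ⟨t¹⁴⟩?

|⟨t¹⁴⟩| equals the order of t¹⁴. Compute successive powers until reaching e:
  (t¹⁴)¹ = t¹⁴, (t¹⁴)² = t⁹, (t¹⁴)³ = t⁴, (t¹⁴)⁴ = t¹⁸, (t¹⁴)⁵ = t¹³, (t¹⁴)⁶ = t⁸, (t¹⁴)⁷ = t³, (t¹⁴)⁸ = t¹⁷, (t¹⁴)⁹ = t¹², (t¹⁴)¹⁰ = t⁷, (t¹⁴)¹¹ = t², (t¹⁴)¹² = t¹⁶, (t¹⁴)¹³ = t¹¹, (t¹⁴)¹⁴ = t⁶, (t¹⁴)¹⁵ = t, (t¹⁴)¹⁶ = t¹⁵, (t¹⁴)¹⁷ = t¹⁰, (t¹⁴)¹⁸ = t⁵, (t¹⁴)¹⁹ = e.
The smallest positive k with (t¹⁴)ᵏ = e is 19, so |⟨t¹⁴⟩| = 19.

Answer: 19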